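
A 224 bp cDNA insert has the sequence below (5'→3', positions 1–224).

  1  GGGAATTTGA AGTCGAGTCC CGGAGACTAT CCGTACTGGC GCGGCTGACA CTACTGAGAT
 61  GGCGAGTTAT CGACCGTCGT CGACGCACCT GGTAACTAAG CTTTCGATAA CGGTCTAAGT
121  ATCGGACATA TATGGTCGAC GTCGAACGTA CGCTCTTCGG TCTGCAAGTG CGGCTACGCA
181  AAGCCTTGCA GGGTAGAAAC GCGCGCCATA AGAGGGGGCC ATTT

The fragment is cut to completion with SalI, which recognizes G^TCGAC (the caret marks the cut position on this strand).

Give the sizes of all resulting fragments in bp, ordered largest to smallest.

89, 79, 56 bp

SalI sites (GTCGAC) start at positions 79, 135.
SalI cuts after the first base of each site, so after positions 79, 135.
Linear molecule, 2 cuts → 3 fragments:
  1–79 → 79 bp
  80–135 → 56 bp
  136–224 → 89 bp
Sorted largest to smallest: 89, 79, 56 bp.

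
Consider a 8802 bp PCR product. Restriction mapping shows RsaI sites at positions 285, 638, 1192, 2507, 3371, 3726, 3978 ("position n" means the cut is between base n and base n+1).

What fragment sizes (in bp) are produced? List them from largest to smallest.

Linear molecule, 7 cuts → 8 fragments:
  285 − 0 = 285 bp
  638 − 285 = 353 bp
  1192 − 638 = 554 bp
  2507 − 1192 = 1315 bp
  3371 − 2507 = 864 bp
  3726 − 3371 = 355 bp
  3978 − 3726 = 252 bp
  8802 − 3978 = 4824 bp
Sorted largest to smallest: 4824, 1315, 864, 554, 355, 353, 285, 252 bp.

4824, 1315, 864, 554, 355, 353, 285, 252 bp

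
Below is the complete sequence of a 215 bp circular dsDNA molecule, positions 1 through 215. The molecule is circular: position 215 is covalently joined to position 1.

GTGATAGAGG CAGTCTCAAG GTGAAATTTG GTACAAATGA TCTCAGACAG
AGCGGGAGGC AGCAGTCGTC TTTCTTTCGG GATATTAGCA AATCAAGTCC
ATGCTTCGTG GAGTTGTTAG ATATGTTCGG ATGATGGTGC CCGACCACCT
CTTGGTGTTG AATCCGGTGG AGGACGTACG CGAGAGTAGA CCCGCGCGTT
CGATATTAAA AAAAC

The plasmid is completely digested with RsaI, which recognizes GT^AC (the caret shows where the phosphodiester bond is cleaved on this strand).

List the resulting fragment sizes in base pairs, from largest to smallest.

145, 70 bp

RsaI sites (GTAC) start at positions 31, 176.
RsaI cuts after base 2 of each site, so after positions 32, 177.
Circular molecule, 2 cuts → 2 fragments:
  33–177 → 145 bp
  178–215 then 1–32 → 38 + 32 = 70 bp
Sorted largest to smallest: 145, 70 bp.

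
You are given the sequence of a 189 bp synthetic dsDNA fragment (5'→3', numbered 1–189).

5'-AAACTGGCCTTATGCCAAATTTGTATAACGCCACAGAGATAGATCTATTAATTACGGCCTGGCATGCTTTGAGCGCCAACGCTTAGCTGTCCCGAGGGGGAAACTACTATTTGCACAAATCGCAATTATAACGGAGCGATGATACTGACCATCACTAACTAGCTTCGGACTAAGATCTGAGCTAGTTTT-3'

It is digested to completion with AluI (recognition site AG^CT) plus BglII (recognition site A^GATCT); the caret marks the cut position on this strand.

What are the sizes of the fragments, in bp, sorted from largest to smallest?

76, 45, 41, 11, 8, 8 bp

AluI sites (AGCT) start at positions 85, 161, 180.
AluI cuts after base 2 of each site, so after positions 86, 162, 181.
BglII sites (AGATCT) start at positions 41, 173.
BglII cuts after the first base of each site, so after positions 41, 173.
Combined cut positions: 41, 86, 162, 173, 181.
Linear molecule, 5 cuts → 6 fragments:
  1–41 → 41 bp
  42–86 → 45 bp
  87–162 → 76 bp
  163–173 → 11 bp
  174–181 → 8 bp
  182–189 → 8 bp
Sorted largest to smallest: 76, 45, 41, 11, 8, 8 bp.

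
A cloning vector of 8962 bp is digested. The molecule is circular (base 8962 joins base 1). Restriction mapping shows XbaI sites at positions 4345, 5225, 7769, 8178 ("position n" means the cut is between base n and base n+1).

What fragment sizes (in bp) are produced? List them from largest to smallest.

Circular molecule, 4 cuts → 4 fragments:
  5225 − 4345 = 880 bp
  7769 − 5225 = 2544 bp
  8178 − 7769 = 409 bp
  wrap: 8962 − 8178 + 4345 = 5129 bp
Sorted largest to smallest: 5129, 2544, 880, 409 bp.

5129, 2544, 880, 409 bp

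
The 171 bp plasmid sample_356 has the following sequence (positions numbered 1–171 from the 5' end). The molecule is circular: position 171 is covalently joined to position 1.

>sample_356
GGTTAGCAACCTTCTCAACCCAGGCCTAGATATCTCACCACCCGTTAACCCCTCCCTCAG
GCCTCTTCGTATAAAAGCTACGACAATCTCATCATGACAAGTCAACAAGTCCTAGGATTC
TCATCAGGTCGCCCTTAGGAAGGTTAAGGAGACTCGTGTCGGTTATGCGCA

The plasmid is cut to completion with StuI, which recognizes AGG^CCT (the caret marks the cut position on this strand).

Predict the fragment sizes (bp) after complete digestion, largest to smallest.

134, 37 bp

StuI sites (AGGCCT) start at positions 22, 59.
StuI cuts after base 3 of each site, so after positions 24, 61.
Circular molecule, 2 cuts → 2 fragments:
  25–61 → 37 bp
  62–171 then 1–24 → 110 + 24 = 134 bp
Sorted largest to smallest: 134, 37 bp.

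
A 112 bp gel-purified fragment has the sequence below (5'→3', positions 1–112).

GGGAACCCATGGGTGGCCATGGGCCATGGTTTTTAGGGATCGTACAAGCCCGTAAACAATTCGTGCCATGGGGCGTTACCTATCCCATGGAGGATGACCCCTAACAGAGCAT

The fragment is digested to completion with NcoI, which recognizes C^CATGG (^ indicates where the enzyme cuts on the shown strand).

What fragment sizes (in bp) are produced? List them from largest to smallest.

42, 27, 19, 10, 7, 7 bp

NcoI sites (CCATGG) start at positions 7, 17, 24, 66, 85.
NcoI cuts after the first base of each site, so after positions 7, 17, 24, 66, 85.
Linear molecule, 5 cuts → 6 fragments:
  1–7 → 7 bp
  8–17 → 10 bp
  18–24 → 7 bp
  25–66 → 42 bp
  67–85 → 19 bp
  86–112 → 27 bp
Sorted largest to smallest: 42, 27, 19, 10, 7, 7 bp.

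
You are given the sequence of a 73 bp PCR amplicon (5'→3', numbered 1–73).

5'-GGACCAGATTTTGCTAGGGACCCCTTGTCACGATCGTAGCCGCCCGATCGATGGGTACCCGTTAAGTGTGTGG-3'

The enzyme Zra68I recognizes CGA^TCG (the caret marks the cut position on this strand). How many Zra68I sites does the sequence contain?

2

CGATCG occurs starting at positions 31, 45.
Zra68I cuts at 2 sites.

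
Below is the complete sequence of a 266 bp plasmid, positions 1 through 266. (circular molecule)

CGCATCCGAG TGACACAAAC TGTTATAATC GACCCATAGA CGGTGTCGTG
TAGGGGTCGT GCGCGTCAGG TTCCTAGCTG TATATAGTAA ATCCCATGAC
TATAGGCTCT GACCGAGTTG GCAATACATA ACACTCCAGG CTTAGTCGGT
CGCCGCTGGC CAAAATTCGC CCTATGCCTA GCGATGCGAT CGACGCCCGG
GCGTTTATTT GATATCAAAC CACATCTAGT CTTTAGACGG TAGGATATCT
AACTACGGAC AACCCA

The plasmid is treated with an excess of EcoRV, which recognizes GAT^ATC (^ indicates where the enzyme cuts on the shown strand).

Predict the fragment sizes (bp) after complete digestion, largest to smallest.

EcoRV sites (GATATC) start at positions 211, 244.
EcoRV cuts after base 3 of each site, so after positions 213, 246.
Circular molecule, 2 cuts → 2 fragments:
  214–246 → 33 bp
  247–266 then 1–213 → 20 + 213 = 233 bp
Sorted largest to smallest: 233, 33 bp.

233, 33 bp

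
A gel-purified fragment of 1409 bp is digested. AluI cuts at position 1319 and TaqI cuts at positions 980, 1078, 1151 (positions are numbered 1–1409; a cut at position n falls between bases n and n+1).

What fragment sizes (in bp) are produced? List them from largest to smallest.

Combined cut positions (sorted): 980, 1078, 1151, 1319.
Linear molecule, 4 cuts → 5 fragments:
  980 − 0 = 980 bp
  1078 − 980 = 98 bp
  1151 − 1078 = 73 bp
  1319 − 1151 = 168 bp
  1409 − 1319 = 90 bp
Sorted largest to smallest: 980, 168, 98, 90, 73 bp.

980, 168, 98, 90, 73 bp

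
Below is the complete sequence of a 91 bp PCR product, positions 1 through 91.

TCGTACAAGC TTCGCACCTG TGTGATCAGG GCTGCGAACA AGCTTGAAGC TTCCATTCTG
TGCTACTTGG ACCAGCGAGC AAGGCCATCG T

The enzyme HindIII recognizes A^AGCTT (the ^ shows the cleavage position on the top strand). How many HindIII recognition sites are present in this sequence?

AAGCTT occurs starting at positions 7, 40, 47.
HindIII cuts at 3 sites.

3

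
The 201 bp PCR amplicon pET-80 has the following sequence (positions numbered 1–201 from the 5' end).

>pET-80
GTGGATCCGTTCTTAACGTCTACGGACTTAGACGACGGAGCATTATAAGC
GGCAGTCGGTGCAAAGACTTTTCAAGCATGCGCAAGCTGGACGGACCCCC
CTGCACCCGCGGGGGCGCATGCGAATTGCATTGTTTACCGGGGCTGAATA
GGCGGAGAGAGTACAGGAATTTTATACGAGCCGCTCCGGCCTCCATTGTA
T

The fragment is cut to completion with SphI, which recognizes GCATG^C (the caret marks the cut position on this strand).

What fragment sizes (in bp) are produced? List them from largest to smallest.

SphI sites (GCATGC) start at positions 76, 117.
SphI cuts after base 5 of each site (before the last base), so after positions 80, 121.
Linear molecule, 2 cuts → 3 fragments:
  1–80 → 80 bp
  81–121 → 41 bp
  122–201 → 80 bp
Sorted largest to smallest: 80, 80, 41 bp.

80, 80, 41 bp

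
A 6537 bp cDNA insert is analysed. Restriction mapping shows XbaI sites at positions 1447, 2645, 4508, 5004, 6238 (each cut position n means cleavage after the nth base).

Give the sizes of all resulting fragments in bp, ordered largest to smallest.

Linear molecule, 5 cuts → 6 fragments:
  1447 − 0 = 1447 bp
  2645 − 1447 = 1198 bp
  4508 − 2645 = 1863 bp
  5004 − 4508 = 496 bp
  6238 − 5004 = 1234 bp
  6537 − 6238 = 299 bp
Sorted largest to smallest: 1863, 1447, 1234, 1198, 496, 299 bp.

1863, 1447, 1234, 1198, 496, 299 bp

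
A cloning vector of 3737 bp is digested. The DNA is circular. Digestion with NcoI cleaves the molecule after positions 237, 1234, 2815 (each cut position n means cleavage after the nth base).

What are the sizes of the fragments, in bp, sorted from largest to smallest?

1581, 1159, 997 bp

Circular molecule, 3 cuts → 3 fragments:
  1234 − 237 = 997 bp
  2815 − 1234 = 1581 bp
  wrap: 3737 − 2815 + 237 = 1159 bp
Sorted largest to smallest: 1581, 1159, 997 bp.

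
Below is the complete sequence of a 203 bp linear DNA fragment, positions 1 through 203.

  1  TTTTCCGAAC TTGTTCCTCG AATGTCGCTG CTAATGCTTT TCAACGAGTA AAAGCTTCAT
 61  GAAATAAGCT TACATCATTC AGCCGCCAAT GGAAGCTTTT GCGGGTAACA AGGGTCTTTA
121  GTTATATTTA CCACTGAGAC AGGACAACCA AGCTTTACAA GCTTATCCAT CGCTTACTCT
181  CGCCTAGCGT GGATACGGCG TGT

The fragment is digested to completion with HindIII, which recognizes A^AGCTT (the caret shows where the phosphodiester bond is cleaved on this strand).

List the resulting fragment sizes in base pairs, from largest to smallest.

HindIII sites (AAGCTT) start at positions 52, 66, 93, 150, 159.
HindIII cuts after the first base of each site, so after positions 52, 66, 93, 150, 159.
Linear molecule, 5 cuts → 6 fragments:
  1–52 → 52 bp
  53–66 → 14 bp
  67–93 → 27 bp
  94–150 → 57 bp
  151–159 → 9 bp
  160–203 → 44 bp
Sorted largest to smallest: 57, 52, 44, 27, 14, 9 bp.

57, 52, 44, 27, 14, 9 bp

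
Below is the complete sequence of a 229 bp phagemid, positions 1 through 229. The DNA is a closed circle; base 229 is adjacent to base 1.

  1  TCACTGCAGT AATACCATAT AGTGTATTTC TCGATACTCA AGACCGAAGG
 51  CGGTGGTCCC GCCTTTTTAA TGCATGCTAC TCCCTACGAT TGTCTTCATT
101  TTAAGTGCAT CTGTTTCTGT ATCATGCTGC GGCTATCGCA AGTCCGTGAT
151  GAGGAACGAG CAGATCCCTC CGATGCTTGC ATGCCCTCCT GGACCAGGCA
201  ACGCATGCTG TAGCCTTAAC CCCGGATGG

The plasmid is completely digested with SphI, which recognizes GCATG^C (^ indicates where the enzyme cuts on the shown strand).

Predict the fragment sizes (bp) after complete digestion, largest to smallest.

107, 98, 24 bp

SphI sites (GCATGC) start at positions 72, 179, 203.
SphI cuts after base 5 of each site (before the last base), so after positions 76, 183, 207.
Circular molecule, 3 cuts → 3 fragments:
  77–183 → 107 bp
  184–207 → 24 bp
  208–229 then 1–76 → 22 + 76 = 98 bp
Sorted largest to smallest: 107, 98, 24 bp.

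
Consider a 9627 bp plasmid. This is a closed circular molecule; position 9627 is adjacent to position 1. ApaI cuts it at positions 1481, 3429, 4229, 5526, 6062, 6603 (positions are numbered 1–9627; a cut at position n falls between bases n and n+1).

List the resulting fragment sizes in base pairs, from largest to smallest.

4505, 1948, 1297, 800, 541, 536 bp

Circular molecule, 6 cuts → 6 fragments:
  3429 − 1481 = 1948 bp
  4229 − 3429 = 800 bp
  5526 − 4229 = 1297 bp
  6062 − 5526 = 536 bp
  6603 − 6062 = 541 bp
  wrap: 9627 − 6603 + 1481 = 4505 bp
Sorted largest to smallest: 4505, 1948, 1297, 800, 541, 536 bp.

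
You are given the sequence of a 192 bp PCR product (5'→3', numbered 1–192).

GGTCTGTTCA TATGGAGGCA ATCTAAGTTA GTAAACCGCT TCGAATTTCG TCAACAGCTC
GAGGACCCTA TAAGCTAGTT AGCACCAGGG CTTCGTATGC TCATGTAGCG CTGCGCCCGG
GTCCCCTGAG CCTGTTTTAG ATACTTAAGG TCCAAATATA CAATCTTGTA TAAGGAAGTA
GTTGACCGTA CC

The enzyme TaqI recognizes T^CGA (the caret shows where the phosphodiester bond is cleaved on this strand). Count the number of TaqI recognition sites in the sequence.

2

TCGA occurs starting at positions 41, 59.
TaqI cuts at 2 sites.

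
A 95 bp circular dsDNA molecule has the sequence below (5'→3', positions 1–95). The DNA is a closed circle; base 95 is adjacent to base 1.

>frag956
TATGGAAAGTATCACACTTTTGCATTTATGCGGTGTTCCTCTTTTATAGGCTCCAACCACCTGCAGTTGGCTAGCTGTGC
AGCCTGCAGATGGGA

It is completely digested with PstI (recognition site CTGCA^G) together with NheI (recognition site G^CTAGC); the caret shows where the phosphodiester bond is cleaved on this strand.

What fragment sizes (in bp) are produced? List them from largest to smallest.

72, 18, 5 bp

PstI sites (CTGCAG) start at positions 61, 84.
PstI cuts after base 5 of each site (before the last base), so after positions 65, 88.
The NheI site (GCTAGC) starts at position 70.
NheI cuts after the first base of each site, so after position 70.
Combined cut positions: 65, 70, 88.
Circular molecule, 3 cuts → 3 fragments:
  66–70 → 5 bp
  71–88 → 18 bp
  89–95 then 1–65 → 7 + 65 = 72 bp
Sorted largest to smallest: 72, 18, 5 bp.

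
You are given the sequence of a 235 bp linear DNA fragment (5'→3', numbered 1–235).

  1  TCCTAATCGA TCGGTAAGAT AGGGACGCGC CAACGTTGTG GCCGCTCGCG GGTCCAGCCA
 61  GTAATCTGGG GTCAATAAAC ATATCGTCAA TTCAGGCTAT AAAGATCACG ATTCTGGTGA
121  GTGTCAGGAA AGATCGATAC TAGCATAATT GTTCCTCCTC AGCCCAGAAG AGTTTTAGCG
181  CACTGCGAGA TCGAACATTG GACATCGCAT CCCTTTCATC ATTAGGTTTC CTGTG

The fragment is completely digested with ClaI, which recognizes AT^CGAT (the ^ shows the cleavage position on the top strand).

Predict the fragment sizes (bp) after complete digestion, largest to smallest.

127, 101, 7 bp

ClaI sites (ATCGAT) start at positions 6, 133.
ClaI cuts after base 2 of each site, so after positions 7, 134.
Linear molecule, 2 cuts → 3 fragments:
  1–7 → 7 bp
  8–134 → 127 bp
  135–235 → 101 bp
Sorted largest to smallest: 127, 101, 7 bp.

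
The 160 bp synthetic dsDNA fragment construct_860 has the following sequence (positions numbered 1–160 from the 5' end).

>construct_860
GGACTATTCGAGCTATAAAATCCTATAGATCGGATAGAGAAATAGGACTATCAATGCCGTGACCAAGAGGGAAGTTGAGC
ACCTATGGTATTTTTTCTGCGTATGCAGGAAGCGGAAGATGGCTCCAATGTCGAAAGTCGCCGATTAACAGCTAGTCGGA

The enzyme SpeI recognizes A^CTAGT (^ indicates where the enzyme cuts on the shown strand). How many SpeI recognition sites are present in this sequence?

No occurrence of ACTAGT is present in the sequence.
SpeI does not cut: 0 sites.

0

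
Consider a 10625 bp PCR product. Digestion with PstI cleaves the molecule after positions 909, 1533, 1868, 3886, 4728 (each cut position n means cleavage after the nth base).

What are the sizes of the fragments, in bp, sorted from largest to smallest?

5897, 2018, 909, 842, 624, 335 bp

Linear molecule, 5 cuts → 6 fragments:
  909 − 0 = 909 bp
  1533 − 909 = 624 bp
  1868 − 1533 = 335 bp
  3886 − 1868 = 2018 bp
  4728 − 3886 = 842 bp
  10625 − 4728 = 5897 bp
Sorted largest to smallest: 5897, 2018, 909, 842, 624, 335 bp.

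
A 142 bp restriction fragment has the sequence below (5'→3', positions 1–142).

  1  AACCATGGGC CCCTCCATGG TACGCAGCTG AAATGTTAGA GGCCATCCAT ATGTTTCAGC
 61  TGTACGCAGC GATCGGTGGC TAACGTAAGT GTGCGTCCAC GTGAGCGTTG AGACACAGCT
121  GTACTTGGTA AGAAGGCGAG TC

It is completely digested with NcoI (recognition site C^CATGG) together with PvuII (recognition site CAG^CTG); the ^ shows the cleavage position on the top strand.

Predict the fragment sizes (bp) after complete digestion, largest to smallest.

NcoI sites (CCATGG) start at positions 3, 15.
NcoI cuts after the first base of each site, so after positions 3, 15.
PvuII sites (CAGCTG) start at positions 25, 57, 116.
PvuII cuts after base 3 of each site, so after positions 27, 59, 118.
Combined cut positions: 3, 15, 27, 59, 118.
Linear molecule, 5 cuts → 6 fragments:
  1–3 → 3 bp
  4–15 → 12 bp
  16–27 → 12 bp
  28–59 → 32 bp
  60–118 → 59 bp
  119–142 → 24 bp
Sorted largest to smallest: 59, 32, 24, 12, 12, 3 bp.

59, 32, 24, 12, 12, 3 bp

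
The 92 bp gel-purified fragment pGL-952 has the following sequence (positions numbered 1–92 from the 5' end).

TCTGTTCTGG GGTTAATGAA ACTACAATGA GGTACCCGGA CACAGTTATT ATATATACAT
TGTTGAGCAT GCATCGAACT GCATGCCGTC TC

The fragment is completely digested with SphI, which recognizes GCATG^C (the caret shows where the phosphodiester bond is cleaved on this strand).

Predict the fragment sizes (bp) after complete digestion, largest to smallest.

71, 14, 7 bp

SphI sites (GCATGC) start at positions 67, 81.
SphI cuts after base 5 of each site (before the last base), so after positions 71, 85.
Linear molecule, 2 cuts → 3 fragments:
  1–71 → 71 bp
  72–85 → 14 bp
  86–92 → 7 bp
Sorted largest to smallest: 71, 14, 7 bp.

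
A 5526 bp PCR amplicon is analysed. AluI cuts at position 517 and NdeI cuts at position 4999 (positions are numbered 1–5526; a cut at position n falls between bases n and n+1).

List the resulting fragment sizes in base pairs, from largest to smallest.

Combined cut positions (sorted): 517, 4999.
Linear molecule, 2 cuts → 3 fragments:
  517 − 0 = 517 bp
  4999 − 517 = 4482 bp
  5526 − 4999 = 527 bp
Sorted largest to smallest: 4482, 527, 517 bp.

4482, 527, 517 bp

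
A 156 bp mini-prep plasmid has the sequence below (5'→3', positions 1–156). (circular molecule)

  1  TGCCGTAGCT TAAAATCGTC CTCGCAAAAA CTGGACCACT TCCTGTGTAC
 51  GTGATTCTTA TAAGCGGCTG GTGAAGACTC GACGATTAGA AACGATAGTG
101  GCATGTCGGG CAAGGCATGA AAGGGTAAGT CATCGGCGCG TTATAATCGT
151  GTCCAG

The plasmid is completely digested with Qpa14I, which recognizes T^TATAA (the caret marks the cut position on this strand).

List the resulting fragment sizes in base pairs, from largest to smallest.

Qpa14I sites (TTATAA) start at positions 58, 141.
Qpa14I cuts after the first base of each site, so after positions 58, 141.
Circular molecule, 2 cuts → 2 fragments:
  59–141 → 83 bp
  142–156 then 1–58 → 15 + 58 = 73 bp
Sorted largest to smallest: 83, 73 bp.

83, 73 bp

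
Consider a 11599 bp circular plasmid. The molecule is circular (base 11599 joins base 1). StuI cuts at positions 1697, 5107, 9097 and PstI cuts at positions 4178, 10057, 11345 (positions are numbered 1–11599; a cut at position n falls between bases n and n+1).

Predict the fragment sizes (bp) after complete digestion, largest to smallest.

3990, 2481, 1951, 1288, 960, 929 bp

Combined cut positions (sorted): 1697, 4178, 5107, 9097, 10057, 11345.
Circular molecule, 6 cuts → 6 fragments:
  4178 − 1697 = 2481 bp
  5107 − 4178 = 929 bp
  9097 − 5107 = 3990 bp
  10057 − 9097 = 960 bp
  11345 − 10057 = 1288 bp
  wrap: 11599 − 11345 + 1697 = 1951 bp
Sorted largest to smallest: 3990, 2481, 1951, 1288, 960, 929 bp.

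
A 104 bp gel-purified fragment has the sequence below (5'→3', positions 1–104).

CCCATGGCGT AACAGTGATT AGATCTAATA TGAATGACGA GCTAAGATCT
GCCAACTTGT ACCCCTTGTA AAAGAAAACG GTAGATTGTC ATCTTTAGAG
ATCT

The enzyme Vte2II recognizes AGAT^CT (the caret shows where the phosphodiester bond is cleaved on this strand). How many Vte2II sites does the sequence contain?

3

AGATCT occurs starting at positions 21, 45, 99.
Vte2II cuts at 3 sites.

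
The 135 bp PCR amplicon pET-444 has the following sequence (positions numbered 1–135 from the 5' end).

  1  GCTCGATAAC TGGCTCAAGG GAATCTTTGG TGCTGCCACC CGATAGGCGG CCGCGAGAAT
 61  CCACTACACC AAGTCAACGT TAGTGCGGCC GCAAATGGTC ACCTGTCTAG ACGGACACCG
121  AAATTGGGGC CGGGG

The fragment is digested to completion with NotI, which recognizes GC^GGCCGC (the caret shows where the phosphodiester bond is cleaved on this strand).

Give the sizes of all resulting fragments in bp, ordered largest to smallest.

NotI sites (GCGGCCGC) start at positions 47, 85.
NotI cuts after base 2 of each site, so after positions 48, 86.
Linear molecule, 2 cuts → 3 fragments:
  1–48 → 48 bp
  49–86 → 38 bp
  87–135 → 49 bp
Sorted largest to smallest: 49, 48, 38 bp.

49, 48, 38 bp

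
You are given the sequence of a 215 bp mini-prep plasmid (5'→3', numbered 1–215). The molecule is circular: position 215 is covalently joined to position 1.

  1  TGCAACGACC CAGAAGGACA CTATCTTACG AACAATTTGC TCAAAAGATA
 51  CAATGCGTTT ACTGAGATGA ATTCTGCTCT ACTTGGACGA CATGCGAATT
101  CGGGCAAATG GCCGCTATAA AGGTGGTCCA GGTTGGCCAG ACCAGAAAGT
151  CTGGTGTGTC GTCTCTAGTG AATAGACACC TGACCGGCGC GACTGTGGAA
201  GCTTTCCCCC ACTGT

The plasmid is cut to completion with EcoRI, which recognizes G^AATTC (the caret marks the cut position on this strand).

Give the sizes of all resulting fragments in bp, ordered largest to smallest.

EcoRI sites (GAATTC) start at positions 69, 96.
EcoRI cuts after the first base of each site, so after positions 69, 96.
Circular molecule, 2 cuts → 2 fragments:
  70–96 → 27 bp
  97–215 then 1–69 → 119 + 69 = 188 bp
Sorted largest to smallest: 188, 27 bp.

188, 27 bp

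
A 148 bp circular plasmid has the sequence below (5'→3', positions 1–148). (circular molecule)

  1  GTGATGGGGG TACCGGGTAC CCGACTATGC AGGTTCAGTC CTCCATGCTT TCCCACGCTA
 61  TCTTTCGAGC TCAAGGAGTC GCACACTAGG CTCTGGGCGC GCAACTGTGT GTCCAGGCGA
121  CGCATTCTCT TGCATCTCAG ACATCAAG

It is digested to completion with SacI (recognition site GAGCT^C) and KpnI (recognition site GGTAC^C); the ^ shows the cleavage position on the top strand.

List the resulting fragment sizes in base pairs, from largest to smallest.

90, 51, 7 bp

The SacI site (GAGCTC) starts at position 67.
SacI cuts after base 5 of each site (before the last base), so after position 71.
KpnI sites (GGTACC) start at positions 9, 16.
KpnI cuts after base 5 of each site (before the last base), so after positions 13, 20.
Combined cut positions: 13, 20, 71.
Circular molecule, 3 cuts → 3 fragments:
  14–20 → 7 bp
  21–71 → 51 bp
  72–148 then 1–13 → 77 + 13 = 90 bp
Sorted largest to smallest: 90, 51, 7 bp.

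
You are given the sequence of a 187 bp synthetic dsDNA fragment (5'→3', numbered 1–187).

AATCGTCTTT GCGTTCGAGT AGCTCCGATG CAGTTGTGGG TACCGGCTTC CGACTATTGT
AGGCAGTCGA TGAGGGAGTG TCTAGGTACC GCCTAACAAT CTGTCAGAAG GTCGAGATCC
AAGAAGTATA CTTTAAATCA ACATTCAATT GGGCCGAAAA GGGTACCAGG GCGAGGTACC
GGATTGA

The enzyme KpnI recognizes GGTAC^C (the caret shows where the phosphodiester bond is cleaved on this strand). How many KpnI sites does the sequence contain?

GGTACC occurs starting at positions 39, 85, 162, 175.
KpnI cuts at 4 sites.

4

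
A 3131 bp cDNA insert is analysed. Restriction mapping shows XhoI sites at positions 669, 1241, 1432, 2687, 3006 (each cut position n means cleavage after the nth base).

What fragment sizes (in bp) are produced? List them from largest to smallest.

1255, 669, 572, 319, 191, 125 bp

Linear molecule, 5 cuts → 6 fragments:
  669 − 0 = 669 bp
  1241 − 669 = 572 bp
  1432 − 1241 = 191 bp
  2687 − 1432 = 1255 bp
  3006 − 2687 = 319 bp
  3131 − 3006 = 125 bp
Sorted largest to smallest: 1255, 669, 572, 319, 191, 125 bp.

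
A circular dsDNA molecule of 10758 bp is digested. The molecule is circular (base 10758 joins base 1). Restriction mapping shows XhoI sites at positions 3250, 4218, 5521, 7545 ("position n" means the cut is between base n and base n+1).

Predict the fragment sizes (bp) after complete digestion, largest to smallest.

Circular molecule, 4 cuts → 4 fragments:
  4218 − 3250 = 968 bp
  5521 − 4218 = 1303 bp
  7545 − 5521 = 2024 bp
  wrap: 10758 − 7545 + 3250 = 6463 bp
Sorted largest to smallest: 6463, 2024, 1303, 968 bp.

6463, 2024, 1303, 968 bp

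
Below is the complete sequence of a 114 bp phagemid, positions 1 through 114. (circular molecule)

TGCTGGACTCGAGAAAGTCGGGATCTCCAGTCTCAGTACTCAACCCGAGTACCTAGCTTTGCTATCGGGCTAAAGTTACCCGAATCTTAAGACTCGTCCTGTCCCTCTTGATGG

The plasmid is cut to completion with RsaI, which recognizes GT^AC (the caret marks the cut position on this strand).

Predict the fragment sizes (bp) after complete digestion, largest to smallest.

101, 13 bp

RsaI sites (GTAC) start at positions 36, 49.
RsaI cuts after base 2 of each site, so after positions 37, 50.
Circular molecule, 2 cuts → 2 fragments:
  38–50 → 13 bp
  51–114 then 1–37 → 64 + 37 = 101 bp
Sorted largest to smallest: 101, 13 bp.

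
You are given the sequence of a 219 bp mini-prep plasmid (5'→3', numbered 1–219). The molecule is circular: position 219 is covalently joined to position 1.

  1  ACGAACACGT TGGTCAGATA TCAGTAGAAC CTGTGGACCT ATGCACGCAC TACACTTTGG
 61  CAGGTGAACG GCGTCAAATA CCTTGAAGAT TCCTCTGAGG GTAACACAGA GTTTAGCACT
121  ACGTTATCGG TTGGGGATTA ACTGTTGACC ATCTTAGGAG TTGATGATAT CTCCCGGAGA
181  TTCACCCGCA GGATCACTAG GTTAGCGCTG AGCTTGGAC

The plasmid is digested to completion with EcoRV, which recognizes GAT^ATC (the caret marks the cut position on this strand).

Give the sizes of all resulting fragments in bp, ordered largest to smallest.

EcoRV sites (GATATC) start at positions 17, 166.
EcoRV cuts after base 3 of each site, so after positions 19, 168.
Circular molecule, 2 cuts → 2 fragments:
  20–168 → 149 bp
  169–219 then 1–19 → 51 + 19 = 70 bp
Sorted largest to smallest: 149, 70 bp.

149, 70 bp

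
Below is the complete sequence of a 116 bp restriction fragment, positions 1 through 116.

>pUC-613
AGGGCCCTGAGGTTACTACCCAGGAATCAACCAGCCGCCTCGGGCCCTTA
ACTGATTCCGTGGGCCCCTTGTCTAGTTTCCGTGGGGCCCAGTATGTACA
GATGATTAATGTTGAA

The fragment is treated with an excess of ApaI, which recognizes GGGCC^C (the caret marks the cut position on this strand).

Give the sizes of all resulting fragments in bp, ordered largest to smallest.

40, 27, 23, 20, 6 bp

ApaI sites (GGGCCC) start at positions 2, 42, 62, 85.
ApaI cuts after base 5 of each site (before the last base), so after positions 6, 46, 66, 89.
Linear molecule, 4 cuts → 5 fragments:
  1–6 → 6 bp
  7–46 → 40 bp
  47–66 → 20 bp
  67–89 → 23 bp
  90–116 → 27 bp
Sorted largest to smallest: 40, 27, 23, 20, 6 bp.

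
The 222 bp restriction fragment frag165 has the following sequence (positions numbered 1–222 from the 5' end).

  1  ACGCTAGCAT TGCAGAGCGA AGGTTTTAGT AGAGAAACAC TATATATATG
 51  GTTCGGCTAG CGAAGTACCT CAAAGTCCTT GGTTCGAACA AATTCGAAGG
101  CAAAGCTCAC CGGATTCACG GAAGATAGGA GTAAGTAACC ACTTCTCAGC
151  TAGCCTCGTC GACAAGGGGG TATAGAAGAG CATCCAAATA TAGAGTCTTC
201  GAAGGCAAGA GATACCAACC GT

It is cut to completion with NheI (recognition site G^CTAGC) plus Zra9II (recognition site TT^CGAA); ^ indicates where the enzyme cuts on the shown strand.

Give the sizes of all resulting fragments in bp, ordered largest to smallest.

55, 53, 50, 28, 23, 10, 3 bp

NheI sites (GCTAGC) start at positions 3, 56, 149.
NheI cuts after the first base of each site, so after positions 3, 56, 149.
Zra9II sites (TTCGAA) start at positions 83, 93, 198.
Zra9II cuts after base 2 of each site, so after positions 84, 94, 199.
Combined cut positions: 3, 56, 84, 94, 149, 199.
Linear molecule, 6 cuts → 7 fragments:
  1–3 → 3 bp
  4–56 → 53 bp
  57–84 → 28 bp
  85–94 → 10 bp
  95–149 → 55 bp
  150–199 → 50 bp
  200–222 → 23 bp
Sorted largest to smallest: 55, 53, 50, 28, 23, 10, 3 bp.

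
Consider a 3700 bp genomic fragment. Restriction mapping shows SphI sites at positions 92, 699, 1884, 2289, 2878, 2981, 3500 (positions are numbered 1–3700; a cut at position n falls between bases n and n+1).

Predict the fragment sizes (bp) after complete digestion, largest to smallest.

Linear molecule, 7 cuts → 8 fragments:
  92 − 0 = 92 bp
  699 − 92 = 607 bp
  1884 − 699 = 1185 bp
  2289 − 1884 = 405 bp
  2878 − 2289 = 589 bp
  2981 − 2878 = 103 bp
  3500 − 2981 = 519 bp
  3700 − 3500 = 200 bp
Sorted largest to smallest: 1185, 607, 589, 519, 405, 200, 103, 92 bp.

1185, 607, 589, 519, 405, 200, 103, 92 bp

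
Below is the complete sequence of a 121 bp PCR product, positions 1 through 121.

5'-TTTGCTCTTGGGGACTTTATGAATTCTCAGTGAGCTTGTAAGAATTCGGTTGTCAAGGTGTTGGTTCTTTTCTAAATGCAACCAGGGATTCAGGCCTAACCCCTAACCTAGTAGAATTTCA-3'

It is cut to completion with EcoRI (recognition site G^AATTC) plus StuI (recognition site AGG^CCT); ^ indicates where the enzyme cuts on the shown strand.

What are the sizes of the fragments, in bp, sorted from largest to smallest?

EcoRI sites (GAATTC) start at positions 21, 42.
EcoRI cuts after the first base of each site, so after positions 21, 42.
The StuI site (AGGCCT) starts at position 92.
StuI cuts after base 3 of each site, so after position 94.
Combined cut positions: 21, 42, 94.
Linear molecule, 3 cuts → 4 fragments:
  1–21 → 21 bp
  22–42 → 21 bp
  43–94 → 52 bp
  95–121 → 27 bp
Sorted largest to smallest: 52, 27, 21, 21 bp.

52, 27, 21, 21 bp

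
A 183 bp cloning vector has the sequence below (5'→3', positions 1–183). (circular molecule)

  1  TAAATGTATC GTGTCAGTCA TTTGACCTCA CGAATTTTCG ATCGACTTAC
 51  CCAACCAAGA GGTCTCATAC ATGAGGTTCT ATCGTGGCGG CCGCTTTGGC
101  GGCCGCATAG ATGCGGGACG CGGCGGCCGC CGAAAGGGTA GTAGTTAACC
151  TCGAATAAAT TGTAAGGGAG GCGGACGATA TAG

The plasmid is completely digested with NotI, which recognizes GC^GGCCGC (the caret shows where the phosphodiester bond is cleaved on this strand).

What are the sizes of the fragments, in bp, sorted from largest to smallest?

147, 24, 12 bp

NotI sites (GCGGCCGC) start at positions 87, 99, 123.
NotI cuts after base 2 of each site, so after positions 88, 100, 124.
Circular molecule, 3 cuts → 3 fragments:
  89–100 → 12 bp
  101–124 → 24 bp
  125–183 then 1–88 → 59 + 88 = 147 bp
Sorted largest to smallest: 147, 24, 12 bp.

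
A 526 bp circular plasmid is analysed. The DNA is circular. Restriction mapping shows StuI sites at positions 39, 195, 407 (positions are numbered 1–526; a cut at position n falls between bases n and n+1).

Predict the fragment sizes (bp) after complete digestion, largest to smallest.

212, 158, 156 bp

Circular molecule, 3 cuts → 3 fragments:
  195 − 39 = 156 bp
  407 − 195 = 212 bp
  wrap: 526 − 407 + 39 = 158 bp
Sorted largest to smallest: 212, 158, 156 bp.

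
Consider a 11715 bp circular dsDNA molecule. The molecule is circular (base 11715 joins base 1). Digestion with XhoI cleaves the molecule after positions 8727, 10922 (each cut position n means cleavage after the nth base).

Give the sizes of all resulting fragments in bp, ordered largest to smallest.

9520, 2195 bp

Circular molecule, 2 cuts → 2 fragments:
  10922 − 8727 = 2195 bp
  wrap: 11715 − 10922 + 8727 = 9520 bp
Sorted largest to smallest: 9520, 2195 bp.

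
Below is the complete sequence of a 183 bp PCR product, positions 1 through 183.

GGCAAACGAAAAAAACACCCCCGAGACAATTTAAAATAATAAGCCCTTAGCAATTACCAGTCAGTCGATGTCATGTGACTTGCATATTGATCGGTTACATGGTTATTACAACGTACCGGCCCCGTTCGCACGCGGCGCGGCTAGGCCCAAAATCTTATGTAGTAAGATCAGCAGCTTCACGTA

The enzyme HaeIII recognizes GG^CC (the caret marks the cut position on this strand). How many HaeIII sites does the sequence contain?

GGCC occurs starting at positions 118, 144.
HaeIII cuts at 2 sites.

2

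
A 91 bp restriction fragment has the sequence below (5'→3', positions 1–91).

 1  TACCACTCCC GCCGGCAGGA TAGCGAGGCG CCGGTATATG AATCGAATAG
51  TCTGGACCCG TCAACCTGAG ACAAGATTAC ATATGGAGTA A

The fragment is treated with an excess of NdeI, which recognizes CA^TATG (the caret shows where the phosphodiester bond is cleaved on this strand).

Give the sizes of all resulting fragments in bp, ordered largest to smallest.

The NdeI site (CATATG) starts at position 80.
NdeI cuts after base 2 of each site, so after position 81.
Linear molecule, 1 cut → 2 fragments:
  1–81 → 81 bp
  82–91 → 10 bp
Sorted largest to smallest: 81, 10 bp.

81, 10 bp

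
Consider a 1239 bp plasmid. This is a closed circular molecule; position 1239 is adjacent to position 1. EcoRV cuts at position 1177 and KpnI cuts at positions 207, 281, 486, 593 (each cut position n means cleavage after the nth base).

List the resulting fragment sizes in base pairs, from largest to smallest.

584, 269, 205, 107, 74 bp

Combined cut positions (sorted): 207, 281, 486, 593, 1177.
Circular molecule, 5 cuts → 5 fragments:
  281 − 207 = 74 bp
  486 − 281 = 205 bp
  593 − 486 = 107 bp
  1177 − 593 = 584 bp
  wrap: 1239 − 1177 + 207 = 269 bp
Sorted largest to smallest: 584, 269, 205, 107, 74 bp.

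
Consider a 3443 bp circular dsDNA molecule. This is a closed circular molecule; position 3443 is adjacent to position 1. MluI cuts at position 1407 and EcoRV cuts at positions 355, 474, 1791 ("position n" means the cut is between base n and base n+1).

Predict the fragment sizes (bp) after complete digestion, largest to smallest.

2007, 933, 384, 119 bp

Combined cut positions (sorted): 355, 474, 1407, 1791.
Circular molecule, 4 cuts → 4 fragments:
  474 − 355 = 119 bp
  1407 − 474 = 933 bp
  1791 − 1407 = 384 bp
  wrap: 3443 − 1791 + 355 = 2007 bp
Sorted largest to smallest: 2007, 933, 384, 119 bp.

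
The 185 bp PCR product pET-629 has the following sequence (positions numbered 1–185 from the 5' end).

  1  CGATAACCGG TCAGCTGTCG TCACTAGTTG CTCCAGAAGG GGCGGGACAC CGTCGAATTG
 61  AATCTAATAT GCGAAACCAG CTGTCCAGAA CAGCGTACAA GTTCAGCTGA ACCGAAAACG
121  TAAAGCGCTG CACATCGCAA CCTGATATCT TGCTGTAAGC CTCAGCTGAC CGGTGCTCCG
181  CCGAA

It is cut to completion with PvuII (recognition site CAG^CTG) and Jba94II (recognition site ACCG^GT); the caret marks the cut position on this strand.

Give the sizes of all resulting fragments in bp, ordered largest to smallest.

PvuII sites (CAGCTG) start at positions 12, 78, 104, 163.
PvuII cuts after base 3 of each site, so after positions 14, 80, 106, 165.
Jba94II sites (ACCGGT) start at positions 6, 169.
Jba94II cuts after base 4 of each site, so after positions 9, 172.
Combined cut positions: 9, 14, 80, 106, 165, 172.
Linear molecule, 6 cuts → 7 fragments:
  1–9 → 9 bp
  10–14 → 5 bp
  15–80 → 66 bp
  81–106 → 26 bp
  107–165 → 59 bp
  166–172 → 7 bp
  173–185 → 13 bp
Sorted largest to smallest: 66, 59, 26, 13, 9, 7, 5 bp.

66, 59, 26, 13, 9, 7, 5 bp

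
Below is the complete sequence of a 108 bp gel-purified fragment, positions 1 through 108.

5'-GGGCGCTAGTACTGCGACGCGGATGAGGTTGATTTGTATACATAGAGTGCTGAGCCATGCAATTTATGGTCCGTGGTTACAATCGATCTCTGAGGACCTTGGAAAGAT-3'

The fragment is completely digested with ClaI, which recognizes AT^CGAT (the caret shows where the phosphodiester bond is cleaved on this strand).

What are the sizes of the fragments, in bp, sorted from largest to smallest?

The ClaI site (ATCGAT) starts at position 82.
ClaI cuts after base 2 of each site, so after position 83.
Linear molecule, 1 cut → 2 fragments:
  1–83 → 83 bp
  84–108 → 25 bp
Sorted largest to smallest: 83, 25 bp.

83, 25 bp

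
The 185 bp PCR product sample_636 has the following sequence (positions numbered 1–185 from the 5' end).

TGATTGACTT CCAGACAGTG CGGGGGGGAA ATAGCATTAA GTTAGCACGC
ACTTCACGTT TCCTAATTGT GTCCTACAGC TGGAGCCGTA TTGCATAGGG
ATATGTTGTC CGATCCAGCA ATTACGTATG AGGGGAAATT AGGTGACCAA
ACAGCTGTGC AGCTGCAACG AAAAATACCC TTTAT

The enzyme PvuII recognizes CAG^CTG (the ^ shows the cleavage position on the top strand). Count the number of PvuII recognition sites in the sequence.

3

CAGCTG occurs starting at positions 77, 152, 160.
PvuII cuts at 3 sites.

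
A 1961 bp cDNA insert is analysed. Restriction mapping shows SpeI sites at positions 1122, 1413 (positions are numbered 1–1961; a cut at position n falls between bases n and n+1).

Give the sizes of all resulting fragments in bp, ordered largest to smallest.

Linear molecule, 2 cuts → 3 fragments:
  1122 − 0 = 1122 bp
  1413 − 1122 = 291 bp
  1961 − 1413 = 548 bp
Sorted largest to smallest: 1122, 548, 291 bp.

1122, 548, 291 bp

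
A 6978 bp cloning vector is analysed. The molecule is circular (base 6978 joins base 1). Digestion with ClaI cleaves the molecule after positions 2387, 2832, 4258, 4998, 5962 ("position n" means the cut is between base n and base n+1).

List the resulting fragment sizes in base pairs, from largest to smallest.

Circular molecule, 5 cuts → 5 fragments:
  2832 − 2387 = 445 bp
  4258 − 2832 = 1426 bp
  4998 − 4258 = 740 bp
  5962 − 4998 = 964 bp
  wrap: 6978 − 5962 + 2387 = 3403 bp
Sorted largest to smallest: 3403, 1426, 964, 740, 445 bp.

3403, 1426, 964, 740, 445 bp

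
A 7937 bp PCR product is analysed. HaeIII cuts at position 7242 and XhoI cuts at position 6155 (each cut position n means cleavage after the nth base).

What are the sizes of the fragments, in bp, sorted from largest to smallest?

6155, 1087, 695 bp

Combined cut positions (sorted): 6155, 7242.
Linear molecule, 2 cuts → 3 fragments:
  6155 − 0 = 6155 bp
  7242 − 6155 = 1087 bp
  7937 − 7242 = 695 bp
Sorted largest to smallest: 6155, 1087, 695 bp.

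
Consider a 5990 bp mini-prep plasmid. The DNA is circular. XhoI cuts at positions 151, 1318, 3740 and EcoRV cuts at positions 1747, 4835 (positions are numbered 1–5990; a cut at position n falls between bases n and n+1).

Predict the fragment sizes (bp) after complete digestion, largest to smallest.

Combined cut positions (sorted): 151, 1318, 1747, 3740, 4835.
Circular molecule, 5 cuts → 5 fragments:
  1318 − 151 = 1167 bp
  1747 − 1318 = 429 bp
  3740 − 1747 = 1993 bp
  4835 − 3740 = 1095 bp
  wrap: 5990 − 4835 + 151 = 1306 bp
Sorted largest to smallest: 1993, 1306, 1167, 1095, 429 bp.

1993, 1306, 1167, 1095, 429 bp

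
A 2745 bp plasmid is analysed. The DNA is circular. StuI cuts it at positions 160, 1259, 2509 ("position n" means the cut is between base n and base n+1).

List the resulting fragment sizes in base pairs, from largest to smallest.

Circular molecule, 3 cuts → 3 fragments:
  1259 − 160 = 1099 bp
  2509 − 1259 = 1250 bp
  wrap: 2745 − 2509 + 160 = 396 bp
Sorted largest to smallest: 1250, 1099, 396 bp.

1250, 1099, 396 bp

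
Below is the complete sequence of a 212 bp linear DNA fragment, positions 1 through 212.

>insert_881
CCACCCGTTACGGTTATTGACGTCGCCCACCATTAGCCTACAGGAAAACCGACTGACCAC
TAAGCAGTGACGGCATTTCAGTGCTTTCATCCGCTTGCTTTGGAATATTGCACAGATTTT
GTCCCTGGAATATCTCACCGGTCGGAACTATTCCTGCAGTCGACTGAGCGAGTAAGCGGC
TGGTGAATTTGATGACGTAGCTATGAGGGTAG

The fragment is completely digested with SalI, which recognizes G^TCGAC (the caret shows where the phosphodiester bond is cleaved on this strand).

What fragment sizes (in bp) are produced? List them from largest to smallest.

The SalI site (GTCGAC) starts at position 159.
SalI cuts after the first base of each site, so after position 159.
Linear molecule, 1 cut → 2 fragments:
  1–159 → 159 bp
  160–212 → 53 bp
Sorted largest to smallest: 159, 53 bp.

159, 53 bp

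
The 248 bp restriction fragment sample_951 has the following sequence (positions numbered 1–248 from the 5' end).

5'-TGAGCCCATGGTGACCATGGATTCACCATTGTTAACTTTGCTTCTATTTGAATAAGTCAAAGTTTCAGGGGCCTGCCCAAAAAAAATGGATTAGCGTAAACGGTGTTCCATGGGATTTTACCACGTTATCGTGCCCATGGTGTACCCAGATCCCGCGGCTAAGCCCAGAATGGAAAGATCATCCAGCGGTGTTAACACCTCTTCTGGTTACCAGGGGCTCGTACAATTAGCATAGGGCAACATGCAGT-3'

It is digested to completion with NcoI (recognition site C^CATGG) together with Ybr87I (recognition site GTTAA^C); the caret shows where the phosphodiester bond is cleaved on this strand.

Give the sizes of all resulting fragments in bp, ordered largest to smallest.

73, 60, 53, 27, 20, 9, 6 bp

NcoI sites (CCATGG) start at positions 6, 15, 108, 135.
NcoI cuts after the first base of each site, so after positions 6, 15, 108, 135.
Ybr87I sites (GTTAAC) start at positions 31, 191.
Ybr87I cuts after base 5 of each site (before the last base), so after positions 35, 195.
Combined cut positions: 6, 15, 35, 108, 135, 195.
Linear molecule, 6 cuts → 7 fragments:
  1–6 → 6 bp
  7–15 → 9 bp
  16–35 → 20 bp
  36–108 → 73 bp
  109–135 → 27 bp
  136–195 → 60 bp
  196–248 → 53 bp
Sorted largest to smallest: 73, 60, 53, 27, 20, 9, 6 bp.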